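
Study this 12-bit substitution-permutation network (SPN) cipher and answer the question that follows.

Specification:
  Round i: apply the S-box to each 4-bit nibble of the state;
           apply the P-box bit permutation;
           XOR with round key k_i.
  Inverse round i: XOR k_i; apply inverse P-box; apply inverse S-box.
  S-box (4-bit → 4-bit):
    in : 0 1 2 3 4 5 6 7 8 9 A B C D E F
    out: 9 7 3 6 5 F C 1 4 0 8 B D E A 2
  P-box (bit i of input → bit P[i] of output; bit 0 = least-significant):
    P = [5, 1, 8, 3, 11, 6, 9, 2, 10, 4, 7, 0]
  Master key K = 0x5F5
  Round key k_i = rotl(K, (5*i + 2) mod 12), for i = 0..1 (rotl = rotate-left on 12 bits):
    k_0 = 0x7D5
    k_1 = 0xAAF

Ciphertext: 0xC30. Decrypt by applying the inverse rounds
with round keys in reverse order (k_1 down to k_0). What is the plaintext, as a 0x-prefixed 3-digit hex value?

0xD8B

s_0 = ciphertext = 0xC30
s_1 = InvRound(s_0, k_1) = 0x56E
s_2 = InvRound(s_1, k_0) = 0xD8B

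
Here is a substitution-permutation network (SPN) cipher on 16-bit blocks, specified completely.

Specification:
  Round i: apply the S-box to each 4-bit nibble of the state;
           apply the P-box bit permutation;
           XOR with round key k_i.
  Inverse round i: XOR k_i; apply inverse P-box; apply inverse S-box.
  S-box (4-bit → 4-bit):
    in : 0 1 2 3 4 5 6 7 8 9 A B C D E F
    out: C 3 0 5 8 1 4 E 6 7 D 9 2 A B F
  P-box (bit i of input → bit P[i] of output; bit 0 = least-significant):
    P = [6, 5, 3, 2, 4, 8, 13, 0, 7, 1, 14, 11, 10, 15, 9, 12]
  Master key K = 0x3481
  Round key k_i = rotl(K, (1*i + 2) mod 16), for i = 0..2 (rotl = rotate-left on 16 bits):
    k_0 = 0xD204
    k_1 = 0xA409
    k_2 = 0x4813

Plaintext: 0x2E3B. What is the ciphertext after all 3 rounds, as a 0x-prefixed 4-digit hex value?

0xF3BB

s_0 = plaintext = 0x2E3B
s_1 = Round(s_0, k_0) = 0xFAD2
s_2 = Round(s_1, k_1) = 0x7B88
s_3 = Round(s_2, k_2) = 0xF3BB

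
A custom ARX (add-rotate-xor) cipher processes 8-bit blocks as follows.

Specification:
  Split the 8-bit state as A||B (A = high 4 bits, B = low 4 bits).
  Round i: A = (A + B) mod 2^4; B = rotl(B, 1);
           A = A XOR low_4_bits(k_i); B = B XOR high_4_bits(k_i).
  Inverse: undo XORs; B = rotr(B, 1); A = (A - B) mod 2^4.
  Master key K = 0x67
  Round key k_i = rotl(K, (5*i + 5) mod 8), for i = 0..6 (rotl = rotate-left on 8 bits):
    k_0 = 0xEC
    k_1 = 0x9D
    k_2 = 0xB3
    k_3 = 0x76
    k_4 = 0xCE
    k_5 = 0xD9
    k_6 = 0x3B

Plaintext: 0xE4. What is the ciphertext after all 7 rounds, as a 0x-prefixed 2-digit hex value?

0xA1

s_0 = plaintext = 0xE4
s_1 = Round(s_0, k_0) = 0xE6
s_2 = Round(s_1, k_1) = 0x95
s_3 = Round(s_2, k_2) = 0xD1
s_4 = Round(s_3, k_3) = 0x85
s_5 = Round(s_4, k_4) = 0x36
s_6 = Round(s_5, k_5) = 0x01
s_7 = Round(s_6, k_6) = 0xA1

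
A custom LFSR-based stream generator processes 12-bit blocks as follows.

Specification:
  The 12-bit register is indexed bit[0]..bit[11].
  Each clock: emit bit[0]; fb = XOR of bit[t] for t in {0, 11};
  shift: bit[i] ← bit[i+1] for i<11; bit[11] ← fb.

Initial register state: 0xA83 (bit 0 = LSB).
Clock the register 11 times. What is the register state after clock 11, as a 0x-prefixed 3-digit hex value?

0xCFD

reg_0 = 0xA83
clock 1: out=1, reg = 0x541
clock 2: out=1, reg = 0xAA0
clock 3: out=0, reg = 0xD50
clock 4: out=0, reg = 0xEA8
clock 5: out=0, reg = 0xF54
clock 6: out=0, reg = 0xFAA
clock 7: out=0, reg = 0xFD5
clock 8: out=1, reg = 0x7EA
clock 9: out=0, reg = 0x3F5
clock 10: out=1, reg = 0x9FA
clock 11: out=0, reg = 0xCFD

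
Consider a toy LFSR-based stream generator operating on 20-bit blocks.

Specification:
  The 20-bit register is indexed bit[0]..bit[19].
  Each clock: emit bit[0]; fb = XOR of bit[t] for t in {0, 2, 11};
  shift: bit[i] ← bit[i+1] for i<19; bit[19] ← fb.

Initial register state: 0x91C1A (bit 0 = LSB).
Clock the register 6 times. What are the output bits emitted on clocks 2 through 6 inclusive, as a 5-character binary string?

reg_0 = 0x91C1A
clock 1: out=0, reg = 0xC8E0D
clock 2: out=1, reg = 0xE4706
clock 3: out=0, reg = 0xF2383
clock 4: out=1, reg = 0xF91C1
clock 5: out=1, reg = 0xFC8E0
clock 6: out=0, reg = 0xFE470

10110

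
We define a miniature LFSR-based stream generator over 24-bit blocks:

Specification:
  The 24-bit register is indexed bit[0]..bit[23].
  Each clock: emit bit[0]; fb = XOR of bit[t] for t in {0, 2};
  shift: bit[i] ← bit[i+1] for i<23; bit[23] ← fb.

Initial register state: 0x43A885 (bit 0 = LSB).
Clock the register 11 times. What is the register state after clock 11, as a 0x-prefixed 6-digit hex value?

0x548875

reg_0 = 0x43A885
clock 1: out=1, reg = 0x21D442
clock 2: out=0, reg = 0x10EA21
clock 3: out=1, reg = 0x887510
clock 4: out=0, reg = 0x443A88
clock 5: out=0, reg = 0x221D44
clock 6: out=0, reg = 0x910EA2
clock 7: out=0, reg = 0x488751
clock 8: out=1, reg = 0xA443A8
clock 9: out=0, reg = 0x5221D4
clock 10: out=0, reg = 0xA910EA
clock 11: out=0, reg = 0x548875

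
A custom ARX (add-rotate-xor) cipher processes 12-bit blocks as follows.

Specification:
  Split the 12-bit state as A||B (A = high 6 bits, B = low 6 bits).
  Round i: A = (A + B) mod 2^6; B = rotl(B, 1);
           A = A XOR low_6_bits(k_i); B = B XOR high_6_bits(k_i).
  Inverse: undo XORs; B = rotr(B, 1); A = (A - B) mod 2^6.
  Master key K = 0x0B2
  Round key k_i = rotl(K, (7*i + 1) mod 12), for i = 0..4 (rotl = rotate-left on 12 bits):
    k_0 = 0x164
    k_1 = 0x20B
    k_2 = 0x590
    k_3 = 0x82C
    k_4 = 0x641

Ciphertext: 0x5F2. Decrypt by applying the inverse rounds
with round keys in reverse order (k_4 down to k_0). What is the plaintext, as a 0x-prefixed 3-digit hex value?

0xC07

s_0 = ciphertext = 0x5F2
s_1 = InvRound(s_0, k_4) = 0x875
s_2 = InvRound(s_1, k_3) = 0x8EA
s_3 = InvRound(s_2, k_2) = 0x55E
s_4 = InvRound(s_3, k_1) = 0x4CB
s_5 = InvRound(s_4, k_0) = 0xC07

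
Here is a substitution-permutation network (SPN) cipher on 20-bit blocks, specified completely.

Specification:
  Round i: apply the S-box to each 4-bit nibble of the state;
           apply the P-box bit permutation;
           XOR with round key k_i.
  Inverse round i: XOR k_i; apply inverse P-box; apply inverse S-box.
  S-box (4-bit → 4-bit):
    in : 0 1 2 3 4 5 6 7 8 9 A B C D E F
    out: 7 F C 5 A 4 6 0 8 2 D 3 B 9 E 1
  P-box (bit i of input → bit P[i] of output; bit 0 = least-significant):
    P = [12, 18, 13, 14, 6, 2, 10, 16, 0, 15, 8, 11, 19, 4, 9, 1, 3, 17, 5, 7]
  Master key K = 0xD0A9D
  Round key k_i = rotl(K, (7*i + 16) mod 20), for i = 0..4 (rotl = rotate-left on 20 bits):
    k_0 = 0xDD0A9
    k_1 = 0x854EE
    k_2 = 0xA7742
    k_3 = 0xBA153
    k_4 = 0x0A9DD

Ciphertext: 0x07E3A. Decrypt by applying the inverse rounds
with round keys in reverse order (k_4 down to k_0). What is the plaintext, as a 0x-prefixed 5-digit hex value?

0xC551C

s_0 = ciphertext = 0x07E3A
s_1 = InvRound(s_0, k_4) = 0x2200D
s_2 = InvRound(s_1, k_3) = 0xFC6C7
s_3 = InvRound(s_2, k_2) = 0x87040
s_4 = InvRound(s_3, k_1) = 0xA8765
s_5 = InvRound(s_4, k_0) = 0xC551C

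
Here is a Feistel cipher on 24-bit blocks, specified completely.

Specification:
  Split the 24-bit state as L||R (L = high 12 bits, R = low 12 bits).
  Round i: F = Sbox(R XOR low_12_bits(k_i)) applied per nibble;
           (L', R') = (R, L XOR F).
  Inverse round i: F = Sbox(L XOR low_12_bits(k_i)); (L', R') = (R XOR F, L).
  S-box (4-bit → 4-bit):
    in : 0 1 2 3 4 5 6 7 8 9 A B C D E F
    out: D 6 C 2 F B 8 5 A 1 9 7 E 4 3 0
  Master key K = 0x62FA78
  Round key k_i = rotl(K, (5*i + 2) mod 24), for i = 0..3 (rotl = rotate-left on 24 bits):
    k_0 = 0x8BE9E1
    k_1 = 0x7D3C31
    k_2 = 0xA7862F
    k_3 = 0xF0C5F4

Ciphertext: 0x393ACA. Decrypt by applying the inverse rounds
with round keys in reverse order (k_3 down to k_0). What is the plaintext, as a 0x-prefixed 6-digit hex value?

s_0 = ciphertext = 0x393ACA
s_1 = InvRound(s_0, k_3) = 0x24F393
s_2 = InvRound(s_1, k_2) = 0xC1E24F
s_3 = InvRound(s_2, k_1) = 0xF8FC1E
s_4 = InvRound(s_3, k_0) = 0x49DF8F

0x49DF8F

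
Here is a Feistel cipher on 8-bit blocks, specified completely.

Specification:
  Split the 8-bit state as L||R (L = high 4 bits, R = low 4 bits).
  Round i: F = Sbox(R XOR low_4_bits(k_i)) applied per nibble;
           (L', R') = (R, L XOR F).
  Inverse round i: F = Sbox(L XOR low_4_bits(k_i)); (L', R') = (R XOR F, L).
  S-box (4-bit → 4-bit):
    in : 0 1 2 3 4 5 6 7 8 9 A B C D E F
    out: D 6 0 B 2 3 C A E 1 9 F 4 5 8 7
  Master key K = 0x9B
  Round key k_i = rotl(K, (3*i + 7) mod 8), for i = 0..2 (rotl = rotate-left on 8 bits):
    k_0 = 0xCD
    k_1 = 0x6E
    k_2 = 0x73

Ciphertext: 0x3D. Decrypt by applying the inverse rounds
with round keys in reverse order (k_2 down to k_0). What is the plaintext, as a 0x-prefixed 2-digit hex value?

0xCB

s_0 = ciphertext = 0x3D
s_1 = InvRound(s_0, k_2) = 0x03
s_2 = InvRound(s_1, k_1) = 0xB0
s_3 = InvRound(s_2, k_0) = 0xCB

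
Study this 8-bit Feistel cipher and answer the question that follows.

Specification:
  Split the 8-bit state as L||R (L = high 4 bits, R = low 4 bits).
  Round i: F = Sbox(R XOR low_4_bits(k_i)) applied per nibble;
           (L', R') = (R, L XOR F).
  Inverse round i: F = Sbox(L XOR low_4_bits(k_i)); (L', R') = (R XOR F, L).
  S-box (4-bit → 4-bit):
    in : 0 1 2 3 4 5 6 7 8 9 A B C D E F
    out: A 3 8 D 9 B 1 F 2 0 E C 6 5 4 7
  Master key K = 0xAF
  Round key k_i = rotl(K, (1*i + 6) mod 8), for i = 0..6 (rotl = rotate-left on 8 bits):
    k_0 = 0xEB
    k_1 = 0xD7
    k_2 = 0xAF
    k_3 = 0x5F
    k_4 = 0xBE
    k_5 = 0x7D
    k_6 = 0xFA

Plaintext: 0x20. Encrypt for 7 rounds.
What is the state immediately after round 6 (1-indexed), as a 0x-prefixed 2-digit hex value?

0xEC

s_0 = plaintext = 0x20
s_1 = Round(s_0, k_0) = 0x0E
s_2 = Round(s_1, k_1) = 0xE0
s_3 = Round(s_2, k_2) = 0x09
s_4 = Round(s_3, k_3) = 0x91
s_5 = Round(s_4, k_4) = 0x1E
s_6 = Round(s_5, k_5) = 0xEC
s_7 = Round(s_6, k_6) = 0xCF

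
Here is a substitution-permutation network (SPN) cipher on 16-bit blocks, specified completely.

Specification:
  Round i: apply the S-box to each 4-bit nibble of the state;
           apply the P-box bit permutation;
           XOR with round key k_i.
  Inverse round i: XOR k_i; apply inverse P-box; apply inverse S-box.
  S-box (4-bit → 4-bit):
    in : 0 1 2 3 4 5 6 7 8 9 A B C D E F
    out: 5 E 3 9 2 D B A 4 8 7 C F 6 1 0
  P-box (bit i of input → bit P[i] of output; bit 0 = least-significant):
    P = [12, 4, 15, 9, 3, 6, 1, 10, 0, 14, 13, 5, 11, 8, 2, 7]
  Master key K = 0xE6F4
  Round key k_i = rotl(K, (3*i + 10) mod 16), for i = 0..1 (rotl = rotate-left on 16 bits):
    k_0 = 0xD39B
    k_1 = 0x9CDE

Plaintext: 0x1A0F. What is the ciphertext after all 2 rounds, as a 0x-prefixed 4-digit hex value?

0xD809

s_0 = plaintext = 0x1A0F
s_1 = Round(s_0, k_0) = 0xB214
s_2 = Round(s_1, k_1) = 0xD809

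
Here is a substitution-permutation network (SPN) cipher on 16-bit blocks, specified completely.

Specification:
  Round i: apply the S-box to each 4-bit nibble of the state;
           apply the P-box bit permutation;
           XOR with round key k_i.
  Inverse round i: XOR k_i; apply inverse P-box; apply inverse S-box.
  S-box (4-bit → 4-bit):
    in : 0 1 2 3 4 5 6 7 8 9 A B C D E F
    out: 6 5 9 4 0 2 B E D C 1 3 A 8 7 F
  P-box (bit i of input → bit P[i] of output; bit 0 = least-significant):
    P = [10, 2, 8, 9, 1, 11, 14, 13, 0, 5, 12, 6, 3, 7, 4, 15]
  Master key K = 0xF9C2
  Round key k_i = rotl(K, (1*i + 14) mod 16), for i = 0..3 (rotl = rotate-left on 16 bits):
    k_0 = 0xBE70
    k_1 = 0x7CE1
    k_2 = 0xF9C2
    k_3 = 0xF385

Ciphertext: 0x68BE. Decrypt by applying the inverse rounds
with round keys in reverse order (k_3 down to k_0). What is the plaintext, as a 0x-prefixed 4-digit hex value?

s_0 = ciphertext = 0x68BE
s_1 = InvRound(s_0, k_3) = 0x8EB9
s_2 = InvRound(s_1, k_2) = 0x1F88
s_3 = InvRound(s_2, k_1) = 0xA699
s_4 = InvRound(s_3, k_0) = 0xBF54

0xBF54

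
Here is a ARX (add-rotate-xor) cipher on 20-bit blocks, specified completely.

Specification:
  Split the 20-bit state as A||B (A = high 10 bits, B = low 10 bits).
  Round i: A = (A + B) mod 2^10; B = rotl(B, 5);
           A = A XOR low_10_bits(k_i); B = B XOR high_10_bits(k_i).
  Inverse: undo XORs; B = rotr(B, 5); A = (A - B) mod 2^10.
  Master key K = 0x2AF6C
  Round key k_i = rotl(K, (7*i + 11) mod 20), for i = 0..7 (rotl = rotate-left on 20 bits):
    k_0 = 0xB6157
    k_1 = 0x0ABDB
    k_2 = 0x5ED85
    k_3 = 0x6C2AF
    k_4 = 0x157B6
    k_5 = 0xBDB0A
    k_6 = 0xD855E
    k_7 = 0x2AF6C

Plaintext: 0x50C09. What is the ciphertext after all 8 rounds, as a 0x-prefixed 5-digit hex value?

s_0 = plaintext = 0x50C09
s_1 = Round(s_0, k_0) = 0x06FF8
s_2 = Round(s_1, k_1) = 0xF2335
s_3 = Round(s_2, k_2) = 0xDE3C2
s_4 = Round(s_3, k_3) = 0x655EE
s_5 = Round(s_4, k_4) = 0x0D59A
s_6 = Round(s_5, k_5) = 0xB15BA
s_7 = Round(s_6, k_6) = 0x4842C
s_8 = Round(s_7, k_7) = 0x8852A

0x8852A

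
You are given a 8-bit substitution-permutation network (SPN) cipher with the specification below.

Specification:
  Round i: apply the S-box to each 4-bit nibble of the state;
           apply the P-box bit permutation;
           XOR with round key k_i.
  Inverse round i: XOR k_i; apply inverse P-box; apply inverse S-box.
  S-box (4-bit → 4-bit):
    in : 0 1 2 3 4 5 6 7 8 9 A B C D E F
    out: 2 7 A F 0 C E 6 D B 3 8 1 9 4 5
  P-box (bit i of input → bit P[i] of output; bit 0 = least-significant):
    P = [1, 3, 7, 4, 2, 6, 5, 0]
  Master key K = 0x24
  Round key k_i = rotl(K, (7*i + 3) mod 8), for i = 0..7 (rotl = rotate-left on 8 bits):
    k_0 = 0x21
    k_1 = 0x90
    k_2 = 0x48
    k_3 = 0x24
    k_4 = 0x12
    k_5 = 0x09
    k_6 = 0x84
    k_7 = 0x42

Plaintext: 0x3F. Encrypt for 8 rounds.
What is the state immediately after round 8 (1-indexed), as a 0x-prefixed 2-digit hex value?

0x10

s_0 = plaintext = 0x3F
s_1 = Round(s_0, k_0) = 0xC6
s_2 = Round(s_1, k_1) = 0x0C
s_3 = Round(s_2, k_2) = 0x0A
s_4 = Round(s_3, k_3) = 0x6E
s_5 = Round(s_4, k_4) = 0xF3
s_6 = Round(s_5, k_5) = 0xB7
s_7 = Round(s_6, k_6) = 0x0D
s_8 = Round(s_7, k_7) = 0x10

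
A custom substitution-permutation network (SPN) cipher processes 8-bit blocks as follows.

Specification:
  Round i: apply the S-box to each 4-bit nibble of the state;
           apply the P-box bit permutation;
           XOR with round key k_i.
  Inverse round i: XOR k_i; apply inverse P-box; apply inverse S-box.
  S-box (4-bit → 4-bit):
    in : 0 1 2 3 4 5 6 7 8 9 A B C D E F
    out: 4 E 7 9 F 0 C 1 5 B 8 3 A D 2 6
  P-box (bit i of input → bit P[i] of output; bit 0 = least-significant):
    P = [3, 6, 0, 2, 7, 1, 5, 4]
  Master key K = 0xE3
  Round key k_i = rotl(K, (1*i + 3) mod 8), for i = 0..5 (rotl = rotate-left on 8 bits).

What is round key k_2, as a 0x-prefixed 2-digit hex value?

0x7C

K = 0xE3
k_0 = rotl(K, (1*0+3) mod 8) = rotl(K, 3) = 0x1F
k_1 = rotl(K, (1*1+3) mod 8) = rotl(K, 4) = 0x3E
k_2 = rotl(K, (1*2+3) mod 8) = rotl(K, 5) = 0x7C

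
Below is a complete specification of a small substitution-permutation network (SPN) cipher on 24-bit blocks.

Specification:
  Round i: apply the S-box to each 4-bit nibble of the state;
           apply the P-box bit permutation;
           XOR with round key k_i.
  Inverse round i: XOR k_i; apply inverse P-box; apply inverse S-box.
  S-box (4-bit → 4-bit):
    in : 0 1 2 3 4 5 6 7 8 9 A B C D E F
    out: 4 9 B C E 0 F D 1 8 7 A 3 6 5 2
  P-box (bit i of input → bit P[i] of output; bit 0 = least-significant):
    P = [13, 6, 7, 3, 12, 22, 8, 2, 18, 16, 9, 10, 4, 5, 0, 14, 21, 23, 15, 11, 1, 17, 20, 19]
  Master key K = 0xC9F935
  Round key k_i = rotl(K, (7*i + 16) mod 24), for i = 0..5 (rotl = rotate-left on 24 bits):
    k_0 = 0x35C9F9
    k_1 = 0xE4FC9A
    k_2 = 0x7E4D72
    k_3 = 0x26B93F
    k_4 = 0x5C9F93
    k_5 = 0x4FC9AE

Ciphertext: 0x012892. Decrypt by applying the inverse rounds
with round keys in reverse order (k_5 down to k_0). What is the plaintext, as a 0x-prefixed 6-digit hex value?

s_0 = ciphertext = 0x012892
s_1 = InvRound(s_0, k_5) = 0xB02841
s_2 = InvRound(s_1, k_4) = 0x1A87AA
s_3 = InvRound(s_2, k_3) = 0x31E71E
s_4 = InvRound(s_3, k_2) = 0xB3FAB2
s_5 = InvRound(s_4, k_1) = 0xD5F6F9
s_6 = InvRound(s_5, k_0) = 0x5253A8

0x5253A8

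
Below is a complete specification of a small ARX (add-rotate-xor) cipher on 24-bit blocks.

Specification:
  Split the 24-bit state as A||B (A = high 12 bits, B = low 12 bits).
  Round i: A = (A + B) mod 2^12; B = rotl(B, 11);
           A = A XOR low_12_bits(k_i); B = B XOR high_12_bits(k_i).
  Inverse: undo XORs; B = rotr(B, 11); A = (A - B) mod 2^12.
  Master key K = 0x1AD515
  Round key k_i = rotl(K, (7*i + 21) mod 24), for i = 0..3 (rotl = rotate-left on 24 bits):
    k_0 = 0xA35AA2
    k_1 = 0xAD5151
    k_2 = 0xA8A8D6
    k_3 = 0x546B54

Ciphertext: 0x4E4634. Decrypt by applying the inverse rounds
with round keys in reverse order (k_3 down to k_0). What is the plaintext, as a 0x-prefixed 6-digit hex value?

s_0 = ciphertext = 0x4E4634
s_1 = InvRound(s_0, k_3) = 0x8CC6E4
s_2 = InvRound(s_1, k_2) = 0x73D8DD
s_3 = InvRound(s_2, k_1) = 0x25C410
s_4 = InvRound(s_3, k_0) = 0xCB3C4B

0xCB3C4B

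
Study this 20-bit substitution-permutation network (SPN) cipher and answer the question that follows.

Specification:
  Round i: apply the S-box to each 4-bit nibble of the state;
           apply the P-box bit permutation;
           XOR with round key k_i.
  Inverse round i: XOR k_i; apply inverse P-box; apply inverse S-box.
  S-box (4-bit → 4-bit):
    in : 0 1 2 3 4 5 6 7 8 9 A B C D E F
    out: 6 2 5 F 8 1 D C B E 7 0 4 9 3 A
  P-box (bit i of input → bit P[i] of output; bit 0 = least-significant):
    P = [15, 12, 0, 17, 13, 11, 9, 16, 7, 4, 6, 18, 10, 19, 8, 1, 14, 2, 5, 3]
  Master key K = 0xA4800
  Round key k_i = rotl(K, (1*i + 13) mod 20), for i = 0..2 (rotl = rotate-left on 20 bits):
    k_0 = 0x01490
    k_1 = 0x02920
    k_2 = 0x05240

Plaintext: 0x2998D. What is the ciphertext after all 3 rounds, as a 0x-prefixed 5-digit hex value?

s_0 = plaintext = 0x2998D
s_1 = Round(s_0, k_0) = 0xFFDE2
s_2 = Round(s_1, k_1) = 0xC81AF
s_3 = Round(s_2, k_2) = 0xA6C72

0xA6C72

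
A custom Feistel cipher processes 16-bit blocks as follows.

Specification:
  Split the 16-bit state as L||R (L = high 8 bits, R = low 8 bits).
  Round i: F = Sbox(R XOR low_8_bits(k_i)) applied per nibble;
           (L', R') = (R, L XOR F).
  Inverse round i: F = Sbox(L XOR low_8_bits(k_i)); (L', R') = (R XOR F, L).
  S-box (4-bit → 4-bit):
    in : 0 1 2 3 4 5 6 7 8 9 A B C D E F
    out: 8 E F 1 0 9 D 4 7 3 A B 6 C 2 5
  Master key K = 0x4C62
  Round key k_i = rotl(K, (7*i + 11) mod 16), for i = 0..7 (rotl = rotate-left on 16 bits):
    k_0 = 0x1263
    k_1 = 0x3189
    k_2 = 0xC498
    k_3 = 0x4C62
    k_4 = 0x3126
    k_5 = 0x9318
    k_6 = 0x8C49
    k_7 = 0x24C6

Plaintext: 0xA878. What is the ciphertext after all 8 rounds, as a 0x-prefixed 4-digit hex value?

0x24D6

s_0 = plaintext = 0xA878
s_1 = Round(s_0, k_0) = 0x7843
s_2 = Round(s_1, k_1) = 0x4312
s_3 = Round(s_2, k_2) = 0x1239
s_4 = Round(s_3, k_3) = 0x3989
s_5 = Round(s_4, k_4) = 0x899C
s_6 = Round(s_5, k_5) = 0x9CF9
s_7 = Round(s_6, k_6) = 0xF924
s_8 = Round(s_7, k_7) = 0x24D6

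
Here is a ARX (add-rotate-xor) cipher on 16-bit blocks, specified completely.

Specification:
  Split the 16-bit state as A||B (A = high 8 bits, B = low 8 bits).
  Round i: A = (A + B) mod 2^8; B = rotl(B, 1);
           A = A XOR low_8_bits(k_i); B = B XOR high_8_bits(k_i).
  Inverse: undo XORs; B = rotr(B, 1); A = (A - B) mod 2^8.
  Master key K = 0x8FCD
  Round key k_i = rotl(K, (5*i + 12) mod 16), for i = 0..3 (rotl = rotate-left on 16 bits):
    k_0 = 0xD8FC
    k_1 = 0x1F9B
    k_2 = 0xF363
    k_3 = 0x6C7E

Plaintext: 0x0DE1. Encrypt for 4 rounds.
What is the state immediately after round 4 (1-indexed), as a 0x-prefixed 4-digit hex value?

s_0 = plaintext = 0x0DE1
s_1 = Round(s_0, k_0) = 0x121B
s_2 = Round(s_1, k_1) = 0xB629
s_3 = Round(s_2, k_2) = 0xBCA1
s_4 = Round(s_3, k_3) = 0x232F

0x232F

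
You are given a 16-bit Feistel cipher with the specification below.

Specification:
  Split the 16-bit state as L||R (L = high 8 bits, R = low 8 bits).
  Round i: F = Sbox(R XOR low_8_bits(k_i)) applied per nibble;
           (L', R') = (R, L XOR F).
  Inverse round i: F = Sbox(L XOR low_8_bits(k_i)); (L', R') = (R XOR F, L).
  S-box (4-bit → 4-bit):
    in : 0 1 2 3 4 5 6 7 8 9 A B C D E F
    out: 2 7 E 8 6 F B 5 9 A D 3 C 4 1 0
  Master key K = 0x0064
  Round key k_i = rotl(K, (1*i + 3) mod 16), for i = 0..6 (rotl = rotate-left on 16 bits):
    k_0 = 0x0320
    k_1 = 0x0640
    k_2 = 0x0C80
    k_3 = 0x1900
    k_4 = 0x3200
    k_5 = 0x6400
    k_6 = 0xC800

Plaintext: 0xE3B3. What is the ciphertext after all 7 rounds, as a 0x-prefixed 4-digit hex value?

0x7C18

s_0 = plaintext = 0xE3B3
s_1 = Round(s_0, k_0) = 0xB34B
s_2 = Round(s_1, k_1) = 0x4B90
s_3 = Round(s_2, k_2) = 0x9039
s_4 = Round(s_3, k_3) = 0x391A
s_5 = Round(s_4, k_4) = 0x1A44
s_6 = Round(s_5, k_5) = 0x447C
s_7 = Round(s_6, k_6) = 0x7C18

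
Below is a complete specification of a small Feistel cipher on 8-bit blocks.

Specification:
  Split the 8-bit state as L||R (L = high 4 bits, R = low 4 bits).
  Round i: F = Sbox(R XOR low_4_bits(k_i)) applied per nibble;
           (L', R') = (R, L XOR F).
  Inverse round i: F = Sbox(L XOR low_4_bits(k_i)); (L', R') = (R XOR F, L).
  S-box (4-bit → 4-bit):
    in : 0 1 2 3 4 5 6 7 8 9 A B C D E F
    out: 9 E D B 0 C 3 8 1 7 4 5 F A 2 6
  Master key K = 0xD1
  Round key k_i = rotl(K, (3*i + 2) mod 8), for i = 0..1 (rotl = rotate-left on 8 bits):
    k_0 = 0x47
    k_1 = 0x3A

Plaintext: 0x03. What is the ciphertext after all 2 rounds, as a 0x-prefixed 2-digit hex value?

s_0 = plaintext = 0x03
s_1 = Round(s_0, k_0) = 0x30
s_2 = Round(s_1, k_1) = 0x07

0x07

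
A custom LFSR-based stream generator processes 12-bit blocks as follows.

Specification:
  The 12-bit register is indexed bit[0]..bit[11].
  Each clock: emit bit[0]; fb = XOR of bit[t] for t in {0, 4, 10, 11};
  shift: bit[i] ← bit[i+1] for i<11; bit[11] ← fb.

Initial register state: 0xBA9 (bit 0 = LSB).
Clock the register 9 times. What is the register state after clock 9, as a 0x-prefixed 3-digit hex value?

reg_0 = 0xBA9
clock 1: out=1, reg = 0x5D4
clock 2: out=0, reg = 0x2EA
clock 3: out=0, reg = 0x175
clock 4: out=1, reg = 0x0BA
clock 5: out=0, reg = 0x85D
clock 6: out=1, reg = 0xC2E
clock 7: out=0, reg = 0x617
clock 8: out=1, reg = 0xB0B
clock 9: out=1, reg = 0x585

0x585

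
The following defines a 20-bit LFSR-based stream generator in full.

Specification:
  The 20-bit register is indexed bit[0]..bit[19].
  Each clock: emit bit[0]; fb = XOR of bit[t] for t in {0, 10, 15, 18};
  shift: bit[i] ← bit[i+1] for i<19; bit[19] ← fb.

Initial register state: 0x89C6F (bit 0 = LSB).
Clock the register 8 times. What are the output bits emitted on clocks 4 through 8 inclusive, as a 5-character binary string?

reg_0 = 0x89C6F
clock 1: out=1, reg = 0xC4E37
clock 2: out=1, reg = 0xE271B
clock 3: out=1, reg = 0xF138D
clock 4: out=1, reg = 0x789C6
clock 5: out=0, reg = 0x3C4E3
clock 6: out=1, reg = 0x9E271
clock 7: out=1, reg = 0x4F138
clock 8: out=0, reg = 0x2789C

10110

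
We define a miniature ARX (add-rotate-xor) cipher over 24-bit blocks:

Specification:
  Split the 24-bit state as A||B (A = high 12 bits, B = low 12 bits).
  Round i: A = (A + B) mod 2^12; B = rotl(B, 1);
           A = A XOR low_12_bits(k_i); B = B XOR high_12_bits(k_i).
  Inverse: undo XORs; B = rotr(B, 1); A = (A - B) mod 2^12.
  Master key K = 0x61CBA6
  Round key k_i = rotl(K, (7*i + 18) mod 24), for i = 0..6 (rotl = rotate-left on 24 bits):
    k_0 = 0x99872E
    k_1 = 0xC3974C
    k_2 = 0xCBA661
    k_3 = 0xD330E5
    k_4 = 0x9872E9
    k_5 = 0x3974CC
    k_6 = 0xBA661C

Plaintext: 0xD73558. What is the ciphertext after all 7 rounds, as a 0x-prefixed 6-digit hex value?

s_0 = plaintext = 0xD73558
s_1 = Round(s_0, k_0) = 0x5E5328
s_2 = Round(s_1, k_1) = 0xE41A69
s_3 = Round(s_2, k_2) = 0xECB869
s_4 = Round(s_3, k_3) = 0x7D1DE0
s_5 = Round(s_4, k_4) = 0x758246
s_6 = Round(s_5, k_5) = 0xD5271B
s_7 = Round(s_6, k_6) = 0x271590

0x271590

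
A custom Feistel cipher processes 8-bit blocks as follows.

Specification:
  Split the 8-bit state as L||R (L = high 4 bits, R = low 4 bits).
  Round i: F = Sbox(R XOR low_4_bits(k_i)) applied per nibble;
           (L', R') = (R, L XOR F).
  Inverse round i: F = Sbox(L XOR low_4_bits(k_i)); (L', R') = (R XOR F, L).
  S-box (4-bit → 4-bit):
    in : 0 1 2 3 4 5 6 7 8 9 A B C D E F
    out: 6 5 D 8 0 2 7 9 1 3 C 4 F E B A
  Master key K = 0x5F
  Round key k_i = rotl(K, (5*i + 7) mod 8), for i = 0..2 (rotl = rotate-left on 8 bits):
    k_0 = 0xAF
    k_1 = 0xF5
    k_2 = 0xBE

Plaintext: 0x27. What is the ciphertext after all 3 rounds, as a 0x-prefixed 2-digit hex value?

s_0 = plaintext = 0x27
s_1 = Round(s_0, k_0) = 0x73
s_2 = Round(s_1, k_1) = 0x30
s_3 = Round(s_2, k_2) = 0x08

0x08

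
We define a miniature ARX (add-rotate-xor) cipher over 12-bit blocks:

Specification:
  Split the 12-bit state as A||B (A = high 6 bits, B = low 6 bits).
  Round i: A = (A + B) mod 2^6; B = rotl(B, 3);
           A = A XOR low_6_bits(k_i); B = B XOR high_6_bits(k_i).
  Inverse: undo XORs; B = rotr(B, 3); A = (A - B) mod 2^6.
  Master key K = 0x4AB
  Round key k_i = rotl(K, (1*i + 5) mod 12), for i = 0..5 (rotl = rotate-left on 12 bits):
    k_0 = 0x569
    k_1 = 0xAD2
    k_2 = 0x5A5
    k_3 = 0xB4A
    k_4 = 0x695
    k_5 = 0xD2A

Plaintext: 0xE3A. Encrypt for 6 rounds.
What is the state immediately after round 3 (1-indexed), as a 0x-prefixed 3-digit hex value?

s_0 = plaintext = 0xE3A
s_1 = Round(s_0, k_0) = 0x6C2
s_2 = Round(s_1, k_1) = 0x3FB
s_3 = Round(s_2, k_2) = 0xBC9
s_4 = Round(s_3, k_3) = 0xCA4
s_5 = Round(s_4, k_4) = 0x0FE
s_6 = Round(s_5, k_5) = 0xAC3

0xBC9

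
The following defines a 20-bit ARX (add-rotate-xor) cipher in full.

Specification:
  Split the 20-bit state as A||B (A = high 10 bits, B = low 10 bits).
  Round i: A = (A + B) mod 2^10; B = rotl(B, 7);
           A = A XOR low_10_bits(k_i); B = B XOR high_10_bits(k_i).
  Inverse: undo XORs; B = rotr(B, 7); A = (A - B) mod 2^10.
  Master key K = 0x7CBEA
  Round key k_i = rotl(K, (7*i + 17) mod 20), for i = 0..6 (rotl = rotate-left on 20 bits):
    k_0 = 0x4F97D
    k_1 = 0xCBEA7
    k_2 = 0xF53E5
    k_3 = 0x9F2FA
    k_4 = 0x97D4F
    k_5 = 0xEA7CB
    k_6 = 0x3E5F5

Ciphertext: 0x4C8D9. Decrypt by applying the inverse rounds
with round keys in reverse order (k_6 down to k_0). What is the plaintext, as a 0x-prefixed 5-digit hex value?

s_0 = ciphertext = 0x4C8D9
s_1 = InvRound(s_0, k_6) = 0xF1D00
s_2 = InvRound(s_1, k_5) = 0xAFD4D
s_3 = InvRound(s_2, k_4) = 0xD6896
s_4 = InvRound(s_3, k_3) = 0x92F55
s_5 = InvRound(s_4, k_2) = 0x69409
s_6 = InvRound(s_5, k_1) = 0x73136
s_7 = InvRound(s_6, k_0) = 0x1C440

0x1C440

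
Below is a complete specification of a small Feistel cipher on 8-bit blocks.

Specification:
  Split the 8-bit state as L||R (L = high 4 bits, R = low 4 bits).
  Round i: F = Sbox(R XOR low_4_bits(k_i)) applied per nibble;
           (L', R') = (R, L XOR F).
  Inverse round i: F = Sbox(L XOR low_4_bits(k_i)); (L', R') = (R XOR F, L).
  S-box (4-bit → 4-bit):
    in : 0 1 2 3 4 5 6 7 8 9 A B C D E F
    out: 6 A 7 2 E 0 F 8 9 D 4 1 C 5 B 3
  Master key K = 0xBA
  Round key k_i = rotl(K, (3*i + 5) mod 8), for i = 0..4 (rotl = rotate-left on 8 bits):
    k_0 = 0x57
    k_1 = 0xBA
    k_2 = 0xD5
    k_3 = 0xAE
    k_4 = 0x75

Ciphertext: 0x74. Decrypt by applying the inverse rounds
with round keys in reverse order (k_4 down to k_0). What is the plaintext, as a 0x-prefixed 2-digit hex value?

s_0 = ciphertext = 0x74
s_1 = InvRound(s_0, k_4) = 0x37
s_2 = InvRound(s_1, k_3) = 0x23
s_3 = InvRound(s_2, k_2) = 0xB2
s_4 = InvRound(s_3, k_1) = 0x8B
s_5 = InvRound(s_4, k_0) = 0x88

0x88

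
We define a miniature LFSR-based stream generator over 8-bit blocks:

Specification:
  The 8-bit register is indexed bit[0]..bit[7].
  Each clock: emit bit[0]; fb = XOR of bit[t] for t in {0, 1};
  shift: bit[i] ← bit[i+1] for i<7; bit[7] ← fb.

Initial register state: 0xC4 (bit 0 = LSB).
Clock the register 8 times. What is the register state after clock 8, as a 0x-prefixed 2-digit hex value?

reg_0 = 0xC4
clock 1: out=0, reg = 0x62
clock 2: out=0, reg = 0xB1
clock 3: out=1, reg = 0xD8
clock 4: out=0, reg = 0x6C
clock 5: out=0, reg = 0x36
clock 6: out=0, reg = 0x9B
clock 7: out=1, reg = 0x4D
clock 8: out=1, reg = 0xA6

0xA6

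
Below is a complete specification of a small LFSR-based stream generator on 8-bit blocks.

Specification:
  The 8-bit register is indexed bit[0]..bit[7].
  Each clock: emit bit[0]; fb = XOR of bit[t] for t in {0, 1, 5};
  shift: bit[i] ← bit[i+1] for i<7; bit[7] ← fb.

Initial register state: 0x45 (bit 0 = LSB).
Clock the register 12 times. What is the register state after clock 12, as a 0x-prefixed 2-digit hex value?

reg_0 = 0x45
clock 1: out=1, reg = 0xA2
clock 2: out=0, reg = 0x51
clock 3: out=1, reg = 0xA8
clock 4: out=0, reg = 0xD4
clock 5: out=0, reg = 0x6A
clock 6: out=0, reg = 0x35
clock 7: out=1, reg = 0x1A
clock 8: out=0, reg = 0x8D
clock 9: out=1, reg = 0xC6
clock 10: out=0, reg = 0xE3
clock 11: out=1, reg = 0xF1
clock 12: out=1, reg = 0x78

0x78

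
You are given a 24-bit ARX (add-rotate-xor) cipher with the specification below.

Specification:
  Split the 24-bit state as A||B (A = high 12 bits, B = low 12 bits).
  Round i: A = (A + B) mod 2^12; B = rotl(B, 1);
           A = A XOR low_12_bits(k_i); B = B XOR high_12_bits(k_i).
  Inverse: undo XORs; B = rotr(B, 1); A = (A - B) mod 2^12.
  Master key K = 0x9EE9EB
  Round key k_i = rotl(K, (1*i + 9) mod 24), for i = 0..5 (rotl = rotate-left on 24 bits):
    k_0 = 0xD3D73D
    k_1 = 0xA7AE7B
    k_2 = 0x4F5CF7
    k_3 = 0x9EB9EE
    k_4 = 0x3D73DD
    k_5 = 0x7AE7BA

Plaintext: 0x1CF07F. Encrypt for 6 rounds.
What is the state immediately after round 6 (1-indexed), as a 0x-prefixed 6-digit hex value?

0x2BDFD5

s_0 = plaintext = 0x1CF07F
s_1 = Round(s_0, k_0) = 0x573DC3
s_2 = Round(s_1, k_1) = 0xD4D1FD
s_3 = Round(s_2, k_2) = 0x3BD70F
s_4 = Round(s_3, k_3) = 0x3227F5
s_5 = Round(s_4, k_4) = 0x8CAC3D
s_6 = Round(s_5, k_5) = 0x2BDFD5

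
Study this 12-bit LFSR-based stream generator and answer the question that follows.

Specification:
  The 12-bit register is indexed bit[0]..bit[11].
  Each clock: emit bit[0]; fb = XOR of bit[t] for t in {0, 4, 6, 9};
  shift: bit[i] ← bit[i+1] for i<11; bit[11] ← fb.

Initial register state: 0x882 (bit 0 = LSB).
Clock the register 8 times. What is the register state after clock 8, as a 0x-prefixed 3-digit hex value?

reg_0 = 0x882
clock 1: out=0, reg = 0x441
clock 2: out=1, reg = 0x220
clock 3: out=0, reg = 0x910
clock 4: out=0, reg = 0xC88
clock 5: out=0, reg = 0x644
clock 6: out=0, reg = 0x322
clock 7: out=0, reg = 0x991
clock 8: out=1, reg = 0x4C8

0x4C8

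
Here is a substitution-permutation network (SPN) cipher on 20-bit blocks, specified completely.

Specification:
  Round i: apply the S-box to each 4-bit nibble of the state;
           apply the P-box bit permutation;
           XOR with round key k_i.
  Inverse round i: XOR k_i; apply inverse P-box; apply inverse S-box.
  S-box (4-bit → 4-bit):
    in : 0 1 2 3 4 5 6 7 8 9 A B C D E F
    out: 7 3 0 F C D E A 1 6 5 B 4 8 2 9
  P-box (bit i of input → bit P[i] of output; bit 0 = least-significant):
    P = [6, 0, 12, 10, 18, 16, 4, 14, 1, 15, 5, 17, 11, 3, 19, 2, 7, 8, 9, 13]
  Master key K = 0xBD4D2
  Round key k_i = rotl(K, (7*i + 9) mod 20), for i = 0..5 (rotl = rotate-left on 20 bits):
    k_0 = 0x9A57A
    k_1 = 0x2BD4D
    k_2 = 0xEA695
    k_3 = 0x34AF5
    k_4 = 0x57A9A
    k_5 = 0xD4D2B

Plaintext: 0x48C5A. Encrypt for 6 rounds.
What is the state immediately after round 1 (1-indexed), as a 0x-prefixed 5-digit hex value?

0xDDF0A

s_0 = plaintext = 0x48C5A
s_1 = Round(s_0, k_0) = 0xDDF0A
s_2 = Round(s_1, k_1) = 0x58D1B
s_3 = Round(s_2, k_2) = 0x98854
s_4 = Round(s_3, k_3) = 0x715E7
s_5 = Round(s_4, k_4) = 0x657B1
s_6 = Round(s_5, k_5) = 0x2A66E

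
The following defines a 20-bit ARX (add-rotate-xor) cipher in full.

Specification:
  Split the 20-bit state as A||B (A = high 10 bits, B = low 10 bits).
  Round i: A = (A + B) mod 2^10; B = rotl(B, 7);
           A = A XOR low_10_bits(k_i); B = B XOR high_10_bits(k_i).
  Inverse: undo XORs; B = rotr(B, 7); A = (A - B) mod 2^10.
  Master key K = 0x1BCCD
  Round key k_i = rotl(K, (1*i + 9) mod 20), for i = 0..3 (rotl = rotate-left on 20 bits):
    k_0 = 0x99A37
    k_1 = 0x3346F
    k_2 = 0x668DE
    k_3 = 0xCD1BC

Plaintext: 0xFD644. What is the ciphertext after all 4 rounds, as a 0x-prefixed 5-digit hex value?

0xC5288

s_0 = plaintext = 0xFD644
s_1 = Round(s_0, k_0) = 0x0382E
s_2 = Round(s_1, k_1) = 0x14FC8
s_3 = Round(s_2, k_2) = 0x315E3
s_4 = Round(s_3, k_3) = 0xC5288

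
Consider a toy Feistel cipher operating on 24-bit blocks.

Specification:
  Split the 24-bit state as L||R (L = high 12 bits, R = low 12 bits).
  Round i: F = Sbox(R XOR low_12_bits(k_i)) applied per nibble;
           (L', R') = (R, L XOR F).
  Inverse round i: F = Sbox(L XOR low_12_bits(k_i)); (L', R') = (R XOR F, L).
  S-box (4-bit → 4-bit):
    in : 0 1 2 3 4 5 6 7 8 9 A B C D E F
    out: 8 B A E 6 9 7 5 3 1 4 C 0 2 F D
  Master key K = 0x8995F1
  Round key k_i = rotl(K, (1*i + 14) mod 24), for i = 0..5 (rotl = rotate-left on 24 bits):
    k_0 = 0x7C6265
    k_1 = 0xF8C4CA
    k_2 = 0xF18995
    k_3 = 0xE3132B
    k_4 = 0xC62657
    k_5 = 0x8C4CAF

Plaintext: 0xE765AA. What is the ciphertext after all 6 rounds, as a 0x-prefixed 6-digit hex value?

0x826067

s_0 = plaintext = 0xE765AA
s_1 = Round(s_0, k_0) = 0x5AAB7B
s_2 = Round(s_1, k_1) = 0xB7B861
s_3 = Round(s_2, k_2) = 0x8610AD
s_4 = Round(s_3, k_3) = 0x0AD656
s_5 = Round(s_4, k_4) = 0x656826
s_6 = Round(s_5, k_5) = 0x826067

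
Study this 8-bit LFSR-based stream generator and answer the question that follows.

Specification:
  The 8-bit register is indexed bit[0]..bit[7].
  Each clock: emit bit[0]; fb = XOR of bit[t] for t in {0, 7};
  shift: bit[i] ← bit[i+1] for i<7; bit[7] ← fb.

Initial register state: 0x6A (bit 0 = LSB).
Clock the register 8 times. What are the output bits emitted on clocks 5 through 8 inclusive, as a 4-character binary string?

0110

reg_0 = 0x6A
clock 1: out=0, reg = 0x35
clock 2: out=1, reg = 0x9A
clock 3: out=0, reg = 0xCD
clock 4: out=1, reg = 0x66
clock 5: out=0, reg = 0x33
clock 6: out=1, reg = 0x99
clock 7: out=1, reg = 0x4C
clock 8: out=0, reg = 0x26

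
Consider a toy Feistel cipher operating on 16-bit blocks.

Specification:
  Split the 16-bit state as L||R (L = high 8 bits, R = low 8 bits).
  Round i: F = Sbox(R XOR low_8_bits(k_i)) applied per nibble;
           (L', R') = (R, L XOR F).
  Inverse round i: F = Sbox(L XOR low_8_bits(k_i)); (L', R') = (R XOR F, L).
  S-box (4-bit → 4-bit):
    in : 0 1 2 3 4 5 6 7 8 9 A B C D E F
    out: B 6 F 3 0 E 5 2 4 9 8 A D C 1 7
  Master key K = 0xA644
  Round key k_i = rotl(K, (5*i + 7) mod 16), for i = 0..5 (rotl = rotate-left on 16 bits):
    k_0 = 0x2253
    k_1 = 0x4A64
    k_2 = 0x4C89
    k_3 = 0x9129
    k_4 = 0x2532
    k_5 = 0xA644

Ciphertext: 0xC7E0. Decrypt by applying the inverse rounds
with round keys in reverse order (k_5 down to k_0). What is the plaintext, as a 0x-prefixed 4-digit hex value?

0x70C7

s_0 = ciphertext = 0xC7E0
s_1 = InvRound(s_0, k_5) = 0xA3C7
s_2 = InvRound(s_1, k_4) = 0x51A3
s_3 = InvRound(s_2, k_3) = 0x8751
s_4 = InvRound(s_3, k_2) = 0xE087
s_5 = InvRound(s_4, k_1) = 0xC7E0
s_6 = InvRound(s_5, k_0) = 0x70C7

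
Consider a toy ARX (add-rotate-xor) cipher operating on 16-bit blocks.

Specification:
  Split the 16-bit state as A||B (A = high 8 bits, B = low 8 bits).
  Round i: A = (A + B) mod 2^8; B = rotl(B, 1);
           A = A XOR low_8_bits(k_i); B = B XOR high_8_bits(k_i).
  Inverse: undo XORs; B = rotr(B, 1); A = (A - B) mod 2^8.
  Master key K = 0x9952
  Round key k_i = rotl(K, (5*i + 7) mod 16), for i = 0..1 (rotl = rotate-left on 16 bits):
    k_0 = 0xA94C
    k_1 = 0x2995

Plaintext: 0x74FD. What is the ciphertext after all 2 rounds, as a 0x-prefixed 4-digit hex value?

s_0 = plaintext = 0x74FD
s_1 = Round(s_0, k_0) = 0x3D52
s_2 = Round(s_1, k_1) = 0x1A8D

0x1A8D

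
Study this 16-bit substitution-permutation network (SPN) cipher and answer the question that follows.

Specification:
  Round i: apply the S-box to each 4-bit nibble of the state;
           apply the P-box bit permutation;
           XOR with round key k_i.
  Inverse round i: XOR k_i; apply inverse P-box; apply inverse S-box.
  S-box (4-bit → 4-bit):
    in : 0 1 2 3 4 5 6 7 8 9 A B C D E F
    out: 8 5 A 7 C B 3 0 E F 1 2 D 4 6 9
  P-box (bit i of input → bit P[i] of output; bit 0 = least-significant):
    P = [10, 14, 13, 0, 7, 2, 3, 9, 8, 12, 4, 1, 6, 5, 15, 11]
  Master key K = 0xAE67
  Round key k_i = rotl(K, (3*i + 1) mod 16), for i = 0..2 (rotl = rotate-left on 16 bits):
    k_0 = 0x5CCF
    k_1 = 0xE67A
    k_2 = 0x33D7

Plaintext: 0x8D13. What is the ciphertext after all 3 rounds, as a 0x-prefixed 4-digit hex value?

0xC072

s_0 = plaintext = 0x8D13
s_1 = Round(s_0, k_0) = 0xB077
s_2 = Round(s_1, k_1) = 0xE658
s_3 = Round(s_2, k_2) = 0xC072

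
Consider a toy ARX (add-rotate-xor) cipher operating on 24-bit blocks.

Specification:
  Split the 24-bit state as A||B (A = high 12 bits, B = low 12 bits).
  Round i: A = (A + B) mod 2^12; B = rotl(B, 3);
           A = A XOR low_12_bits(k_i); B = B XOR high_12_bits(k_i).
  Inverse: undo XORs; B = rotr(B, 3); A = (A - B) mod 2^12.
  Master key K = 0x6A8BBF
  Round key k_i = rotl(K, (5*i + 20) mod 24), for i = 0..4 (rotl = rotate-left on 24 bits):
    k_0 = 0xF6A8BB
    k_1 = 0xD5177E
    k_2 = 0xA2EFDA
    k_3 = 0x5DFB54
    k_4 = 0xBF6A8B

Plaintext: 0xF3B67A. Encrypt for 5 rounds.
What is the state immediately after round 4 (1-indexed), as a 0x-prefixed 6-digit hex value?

0xC00348

s_0 = plaintext = 0xF3B67A
s_1 = Round(s_0, k_0) = 0xD0ECB9
s_2 = Round(s_1, k_1) = 0xEB989F
s_3 = Round(s_2, k_2) = 0x882ED2
s_4 = Round(s_3, k_3) = 0xC00348
s_5 = Round(s_4, k_4) = 0x5C31B7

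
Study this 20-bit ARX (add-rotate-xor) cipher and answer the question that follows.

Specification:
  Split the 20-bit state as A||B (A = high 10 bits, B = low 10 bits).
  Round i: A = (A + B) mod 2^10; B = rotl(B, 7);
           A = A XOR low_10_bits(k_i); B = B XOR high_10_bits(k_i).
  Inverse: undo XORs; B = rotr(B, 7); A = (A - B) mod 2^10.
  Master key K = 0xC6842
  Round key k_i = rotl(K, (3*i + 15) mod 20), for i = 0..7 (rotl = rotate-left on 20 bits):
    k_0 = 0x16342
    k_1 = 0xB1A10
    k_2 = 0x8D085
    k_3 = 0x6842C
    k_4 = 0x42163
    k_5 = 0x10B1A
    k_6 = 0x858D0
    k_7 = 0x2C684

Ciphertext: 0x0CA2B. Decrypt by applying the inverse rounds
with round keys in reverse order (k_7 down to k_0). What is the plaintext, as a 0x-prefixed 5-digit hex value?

s_0 = ciphertext = 0x0CA2B
s_1 = InvRound(s_0, k_7) = 0x784D5
s_2 = InvRound(s_1, k_6) = 0xC521D
s_3 = InvRound(s_2, k_5) = 0x44AFC
s_4 = InvRound(s_3, k_4) = 0x32BA7
s_5 = InvRound(s_4, k_3) = 0x2C834
s_6 = InvRound(s_5, k_2) = 0x0CC04
s_7 = InvRound(s_6, k_1) = 0x03A15
s_8 = InvRound(s_7, k_0) = 0x3826C

0x3826C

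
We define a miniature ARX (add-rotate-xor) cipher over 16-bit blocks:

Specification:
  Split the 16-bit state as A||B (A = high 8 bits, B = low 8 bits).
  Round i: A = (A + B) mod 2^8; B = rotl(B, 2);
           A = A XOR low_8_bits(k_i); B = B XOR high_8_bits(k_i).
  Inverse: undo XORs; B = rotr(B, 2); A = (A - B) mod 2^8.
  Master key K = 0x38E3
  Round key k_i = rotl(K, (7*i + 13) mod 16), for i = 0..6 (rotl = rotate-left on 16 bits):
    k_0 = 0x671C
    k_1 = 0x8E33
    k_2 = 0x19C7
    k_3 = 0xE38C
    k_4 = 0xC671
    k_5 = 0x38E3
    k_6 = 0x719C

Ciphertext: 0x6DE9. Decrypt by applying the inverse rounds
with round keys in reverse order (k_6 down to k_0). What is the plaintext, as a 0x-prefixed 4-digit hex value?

s_0 = ciphertext = 0x6DE9
s_1 = InvRound(s_0, k_6) = 0xCB26
s_2 = InvRound(s_1, k_5) = 0xA187
s_3 = InvRound(s_2, k_4) = 0x8050
s_4 = InvRound(s_3, k_3) = 0x20EC
s_5 = InvRound(s_4, k_2) = 0x6A7D
s_6 = InvRound(s_5, k_1) = 0x5DFC
s_7 = InvRound(s_6, k_0) = 0x5BE6

0x5BE6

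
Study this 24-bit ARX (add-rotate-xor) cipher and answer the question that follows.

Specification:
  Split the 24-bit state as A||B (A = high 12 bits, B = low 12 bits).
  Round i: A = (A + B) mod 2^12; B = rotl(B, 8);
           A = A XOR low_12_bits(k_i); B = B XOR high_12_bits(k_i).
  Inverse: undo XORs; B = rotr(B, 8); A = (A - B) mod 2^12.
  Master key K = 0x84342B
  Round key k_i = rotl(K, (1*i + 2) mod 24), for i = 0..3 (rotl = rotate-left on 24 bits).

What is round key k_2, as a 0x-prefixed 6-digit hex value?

K = 0x84342B
k_0 = rotl(K, (1*0+2) mod 24) = rotl(K, 2) = 0x10D0AE
k_1 = rotl(K, (1*1+2) mod 24) = rotl(K, 3) = 0x21A15C
k_2 = rotl(K, (1*2+2) mod 24) = rotl(K, 4) = 0x4342B8

0x4342B8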